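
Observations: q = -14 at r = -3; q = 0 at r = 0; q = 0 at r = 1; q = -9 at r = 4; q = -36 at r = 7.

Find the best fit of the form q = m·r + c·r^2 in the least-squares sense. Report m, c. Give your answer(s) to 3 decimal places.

m = 1.679, c = -0.976

The normal equations are: 75·m + 381·c = -246;  381·m + 2739·c = -2034.
(Σr·r = 75, Σr·r^2 = 381, Σr^2·r^2 = 2739, Σr·q = -246, Σr^2·q = -2034.)
Determinant 75·2739 − 381² = 60264.
m = ((-246)·2739 − 381·(-2034))/60264 = 1405/837; c = (75·(-2034) − 381·(-246))/60264 = -817/837.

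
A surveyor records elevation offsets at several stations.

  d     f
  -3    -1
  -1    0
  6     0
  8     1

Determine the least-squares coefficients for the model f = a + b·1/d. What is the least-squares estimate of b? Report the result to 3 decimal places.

b = 0.519

Normal-equation sums: Σ1 = 4, Σ1/d = -25/24, Σ1/d·1/d = 665/576.
For Xᵀf: Σf = 0, Σ1/d·f = 11/24.
XᵀX·[a, b]ᵀ = Xᵀf becomes [[4, -25/24]; [-25/24, 665/576]]·[a, b]ᵀ = [0, 11/24]ᵀ.
det = 4·(665/576) − (-25/24)² = 2035/576.
a = (0·(665/576) − (-25/24)·(11/24))/(2035/576) = 5/37; b = (4·(11/24) − (-25/24)·0)/(2035/576) = 96/185.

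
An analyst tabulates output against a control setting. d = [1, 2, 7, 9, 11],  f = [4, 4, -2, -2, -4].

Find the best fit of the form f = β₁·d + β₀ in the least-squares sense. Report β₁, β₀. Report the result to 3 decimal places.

Setting ∂/∂β₁ … = 0 gives: 256·β₁ + 30·β₀ = -64;  30·β₁ + 5·β₀ = 0.
(Σd·d = 256, Σd = 30, Σ1 = 5, Σd·f = -64, Σf = 0.)
Eliminating β₀: 5·(row 1) − 30·(row 2) gives 380·β₁ = 5·(-64) − 30·0 = -320, so β₁ = -16/19.
Then β₀ = (0 − 30·(-16/19))/5 = 96/19.

β₁ = -0.842, β₀ = 5.053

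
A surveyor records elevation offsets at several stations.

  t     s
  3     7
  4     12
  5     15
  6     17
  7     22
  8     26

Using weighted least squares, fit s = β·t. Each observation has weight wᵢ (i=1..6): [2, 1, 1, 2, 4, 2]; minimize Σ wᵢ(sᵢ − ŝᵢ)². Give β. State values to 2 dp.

XᵀWX·[β]ᵀ = XᵀWs reads: 455·β = 1401.
Hence β = 1401 / 455 ≈ 3.07912.

β = 3.08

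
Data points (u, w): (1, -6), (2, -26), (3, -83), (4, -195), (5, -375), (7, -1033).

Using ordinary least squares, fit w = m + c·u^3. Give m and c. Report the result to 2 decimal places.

m = -1.98, c = -3.00

Forming XᵀX = [[6, 568]; [568, 138164]] and Xᵀw = [-1718, -416129]ᵀ gives XᵀX·[m, c]ᵀ = Xᵀw.
Eliminating c: 138164·(row 1) − 568·(row 2) gives 506360·m = 138164·(-1718) − 568·(-416129) = -1004480, so m = -25112/12659.
Then c = ((-416129) − 568·(-25112/12659))/138164 = -152095/50636.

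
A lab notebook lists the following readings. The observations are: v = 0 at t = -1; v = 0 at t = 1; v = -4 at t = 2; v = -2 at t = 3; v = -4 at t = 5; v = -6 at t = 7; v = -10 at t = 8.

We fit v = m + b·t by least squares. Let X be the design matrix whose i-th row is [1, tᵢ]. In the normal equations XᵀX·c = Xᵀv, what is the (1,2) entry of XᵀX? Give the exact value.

Row 1 ↔ basis 1, column 2 ↔ basis t, so (XᵀX)_{1,2} = Σᵢ t = (1)·(-1) + (1)·(1) + (1)·(2) + (1)·(3) + (1)·(5) + (1)·(7) + (1)·(8) = 25.

25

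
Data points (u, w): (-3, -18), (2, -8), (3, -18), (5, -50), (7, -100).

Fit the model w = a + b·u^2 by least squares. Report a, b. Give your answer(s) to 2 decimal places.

Forming XᵀX = [[5, 96]; [96, 3204]] and Xᵀw = [-194, -6506]ᵀ gives XᵀX·[a, b]ᵀ = Xᵀw.
Determinant 5·3204 − 96² = 6804.
a = ((-194)·3204 − 96·(-6506))/6804 = 250/567; b = (5·(-6506) − 96·(-194))/6804 = -6953/3402.

a = 0.44, b = -2.04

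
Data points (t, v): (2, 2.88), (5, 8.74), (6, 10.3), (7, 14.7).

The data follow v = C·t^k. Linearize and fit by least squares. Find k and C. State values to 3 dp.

k = 1.246, C = 1.196

Linearized form: ln v = k·ln t + ln C. From the 4 transformed points,
Σln t = 6.0403, Σ(ln t)² = 10.0677, Σln v = 8.2457, Σln t·ln v = 13.6313.
Equations: 10.0677·k + 6.0403·ln C = 13.6313;  6.0403·k + 4·ln C = 8.2457.
Δ = 10.0677·4 − (6.0403)² = 3.7862; k = (13.6313·4 − 6.0403·8.2457)/3.7862 = 1.24638, ln C = (10.0677·8.2457 − 6.0403·13.6313)/3.7862 = 0.17931, so C = exp(0.17931) = 1.19639.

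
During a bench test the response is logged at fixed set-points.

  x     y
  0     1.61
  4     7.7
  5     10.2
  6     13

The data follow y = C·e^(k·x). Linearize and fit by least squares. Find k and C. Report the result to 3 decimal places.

k = 0.357, C = 1.672

Taking logs, ln y = k·x + ln C, so regress ln y on x.
Σx = 15.0000, Σ(x)² = 77.0000, Σln y = 7.4048, Σx·ln y = 35.1665.
Equations: 77.0000·k + 15.0000·ln C = 35.1665;  15.0000·k + 4·ln C = 7.4048.
Solving (det = 83.0000): k = 0.35656, ln C = 0.51411, so C = exp(0.51411) = 1.67215.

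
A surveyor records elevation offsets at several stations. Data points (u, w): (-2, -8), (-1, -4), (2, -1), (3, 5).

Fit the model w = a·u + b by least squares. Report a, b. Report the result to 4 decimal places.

a = 2.1765, b = -3.0882

Sums needed: Σu·u = 18, Σu = 2, Σ1 = 4.
Right-hand side: Σu·w = 33, Σw = -8.
Determinant 18·4 − 2² = 68.
a = (33·4 − 2·(-8))/68 = 37/17; b = (18·(-8) − 2·33)/68 = -105/34.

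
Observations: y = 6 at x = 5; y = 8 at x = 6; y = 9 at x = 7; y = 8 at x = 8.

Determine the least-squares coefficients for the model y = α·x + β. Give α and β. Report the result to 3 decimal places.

Compute the Gram sums: Σx·x = 174, Σx = 26, Σ1 = 4.
And Σx·y = 205, Σy = 31.
AᵀA·[α, β]ᵀ = Aᵀy becomes [[174, 26]; [26, 4]]·[α, β]ᵀ = [205, 31]ᵀ.
Eliminating β: 4·(row 1) − 26·(row 2) gives 20·α = 4·205 − 26·31 = 14, so α = 7/10.
Then β = (31 − 26·(7/10))/4 = 16/5.

α = 0.700, β = 3.200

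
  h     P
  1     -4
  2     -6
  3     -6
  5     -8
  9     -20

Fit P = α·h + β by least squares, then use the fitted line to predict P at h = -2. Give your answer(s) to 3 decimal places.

P̂ = 2.900

Entries of XᵀX: Σh·h = 120, Σh = 20, Σ1 = 5.
And Σh·P = -254, ΣP = -44.
Determinant 120·5 − 20² = 200.
α = ((-254)·5 − 20·(-44))/200 = -39/20; β = (120·(-44) − 20·(-254))/200 = -1.
At h = -2: P̂ = (-39/20)·(-2) + (-1)·(1) = 29/10.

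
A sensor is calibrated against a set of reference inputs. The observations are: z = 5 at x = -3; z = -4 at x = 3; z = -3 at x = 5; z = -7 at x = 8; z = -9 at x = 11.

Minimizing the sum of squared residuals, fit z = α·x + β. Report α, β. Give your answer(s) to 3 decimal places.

α = -0.980, β = 1.106

Normal-equation sums: Σx·x = 228, Σx = 24, Σ1 = 5.
Moment sums: Σx·z = -197, Σz = -18.
Determinant 228·5 − 24² = 564.
α = ((-197)·5 − 24·(-18))/564 = -553/564; β = (228·(-18) − 24·(-197))/564 = 52/47.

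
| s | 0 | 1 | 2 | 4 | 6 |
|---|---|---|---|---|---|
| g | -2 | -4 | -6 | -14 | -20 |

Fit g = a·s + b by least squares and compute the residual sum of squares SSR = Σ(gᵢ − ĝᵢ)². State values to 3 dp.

XᵀX·[a, b]ᵀ = Xᵀg reads: 57·a + 13·b = -192;  13·a + 5·b = -46.
(Σs·s = 57, Σs = 13, Σ1 = 5, Σs·g = -192, Σg = -46.)
Eliminating b: 5·(row 1) − 13·(row 2) gives 116·a = 5·(-192) − 13·(-46) = -362, so a = -181/58.
Then b = ((-46) − 13·(-181/58))/5 = -63/58.
Residuals: -53/58, 6/29, 77/58, -25/58, -11/58; SSR = 83/29.

SSR = 2.862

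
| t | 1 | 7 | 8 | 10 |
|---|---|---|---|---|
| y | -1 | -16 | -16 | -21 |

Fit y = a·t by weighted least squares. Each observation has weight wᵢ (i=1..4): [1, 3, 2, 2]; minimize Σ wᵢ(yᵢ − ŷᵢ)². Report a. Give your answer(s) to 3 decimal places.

a = -2.128

Sums needed: Σwᵢ·t·t = 476.
Moment sums: Σwᵢ·t·y = -1013.
Hence a = -1013 / 476 ≈ -2.12815.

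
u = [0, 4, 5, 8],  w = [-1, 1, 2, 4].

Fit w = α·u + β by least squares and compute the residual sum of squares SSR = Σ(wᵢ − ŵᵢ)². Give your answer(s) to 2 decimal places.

SSR = 0.17

Entries of AᵀA: Σu·u = 105, Σu = 17, Σ1 = 4.
And Σu·w = 46, Σw = 6.
det = 105·4 − 17² = 131.
α = (46·4 − 17·6)/131 = 82/131; β = (105·6 − 17·46)/131 = -152/131.
Residuals: 21/131, -45/131, 4/131, 20/131; SSR = 22/131.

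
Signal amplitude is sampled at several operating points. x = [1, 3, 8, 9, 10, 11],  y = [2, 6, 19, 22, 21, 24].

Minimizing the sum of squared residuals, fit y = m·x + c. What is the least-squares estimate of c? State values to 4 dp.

c = -0.2114

The normal equations are: 376·m + 42·c = 844;  42·m + 6·c = 94.
Determinant 376·6 − 42² = 492.
m = (844·6 − 42·94)/492 = 93/41; c = (376·94 − 42·844)/492 = -26/123.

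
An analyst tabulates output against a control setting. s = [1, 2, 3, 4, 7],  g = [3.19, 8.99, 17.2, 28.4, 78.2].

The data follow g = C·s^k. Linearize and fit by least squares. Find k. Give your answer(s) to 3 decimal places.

k = 1.640

Let Y = ln g. Fitting Y = k·ln s + ln C by least squares:
Σln s = 5.1240, Σ(ln s)² = 7.3958, Σln g = 13.9067, Σln s·ln g = 17.7695.
Normal system: [[7.3958, 5.1240]; [5.1240, 5]]·[k, ln C]ᵀ = [17.7695, 13.9067]ᵀ.
Solving (det = 10.7239): k = 1.64027, ln C = 1.10040.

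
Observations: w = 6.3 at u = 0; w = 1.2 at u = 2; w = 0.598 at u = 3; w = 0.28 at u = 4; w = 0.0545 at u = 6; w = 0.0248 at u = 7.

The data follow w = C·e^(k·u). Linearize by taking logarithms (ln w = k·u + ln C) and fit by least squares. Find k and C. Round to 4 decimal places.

k = -0.7874, C = 6.2046

Let Y = ln w. Fitting Y = k·u + ln C by least squares:
XᵀX = [[114.0000, 22.0000]; [22.0000, 6]], rhs = [-49.6054, -6.3707]ᵀ  (here Σu = 22.0000, Σ(u)² = 114.0000, Σln w = -6.3707, Σu·ln w = -49.6054).
Solving (det = 200.0000): k = -0.78738, ln C = 1.82528, so C = exp(1.82528) = 6.20455.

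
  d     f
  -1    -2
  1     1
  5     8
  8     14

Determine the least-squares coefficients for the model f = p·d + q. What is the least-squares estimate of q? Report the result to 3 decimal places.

q = -0.533

Setting ∂/∂p … = 0 gives: 91·p + 13·q = 155;  13·p + 4·q = 21.
Determinant 91·4 − 13² = 195.
p = (155·4 − 13·21)/195 = 347/195; q = (91·21 − 13·155)/195 = -8/15.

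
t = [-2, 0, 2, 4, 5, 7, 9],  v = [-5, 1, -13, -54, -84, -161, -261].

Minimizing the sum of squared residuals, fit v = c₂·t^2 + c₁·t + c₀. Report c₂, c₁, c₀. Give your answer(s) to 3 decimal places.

With design matrix X, XᵀX = [[9875, 1261, 179]; [1261, 179, 25]; [179, 25, 7]] and Xᵀv = [-32066, -4128, -577]ᵀ.
Solving the 3×3 system (Gaussian elimination) gives c₂ = -468665/155316, c₁ = -331127/155316, c₀ = 1413/602.

c₂ = -3.017, c₁ = -2.132, c₀ = 2.347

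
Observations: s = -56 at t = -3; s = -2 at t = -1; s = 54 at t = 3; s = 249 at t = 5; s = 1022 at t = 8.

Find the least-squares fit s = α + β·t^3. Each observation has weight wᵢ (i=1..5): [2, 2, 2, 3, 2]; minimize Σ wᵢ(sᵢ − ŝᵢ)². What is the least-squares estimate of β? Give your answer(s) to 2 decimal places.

With design matrix A, AᵀWA = [[11, 1397]; [1397, 574081]] and AᵀWs = [2783, 1145847]ᵀ.
Determinant 11·574081 − 1397² = 4363282.
α = (2783·574081 − 1397·1145847)/4363282 = -140038/198331; β = (11·1145847 − 1397·2783)/4363282 = 396203/198331.

β = 2.00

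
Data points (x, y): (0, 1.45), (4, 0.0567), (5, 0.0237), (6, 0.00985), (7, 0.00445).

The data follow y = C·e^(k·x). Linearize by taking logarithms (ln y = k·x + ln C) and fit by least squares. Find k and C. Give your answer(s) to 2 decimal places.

Let Y = ln y. Fitting Y = k·x + ln C by least squares:
AᵀA = [[126.0000, 22.0000]; [22.0000, 5]], rhs = [-95.8170, -16.2758]ᵀ  (here Σx = 22.0000, Σ(x)² = 126.0000, Σln y = -16.2758, Σx·ln y = -95.8170).
Slope k = (n·Σx·ln y − Σx·Σln y)/(n·Σ(x)² − (Σx)²) = (5·-95.8170 − 22.0000·-16.2758)/146.0000 = -0.82888; ln C = (Σln y − k·Σx)/n = 0.39191, so C = exp(0.39191) = 1.47980.

k = -0.83, C = 1.48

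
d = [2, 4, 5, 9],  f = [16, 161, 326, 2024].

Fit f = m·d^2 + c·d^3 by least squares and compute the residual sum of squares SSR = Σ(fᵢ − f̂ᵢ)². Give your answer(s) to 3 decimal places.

Entries of XᵀX: Σd^2·d^2 = 7458, Σd^2·d^3 = 63230, Σd^3·d^3 = 551226.
Moment sums: Σd^2·f = 174734, Σd^3·f = 1526678.
XᵀX·[m, c]ᵀ = Xᵀf becomes [[7458, 63230]; [63230, 551226]]·[m, c]ᵀ = [174734, 1526678]ᵀ.
det = 7458·551226 − 63230² = 113010608.
m = (174734·551226 − 63230·1526678)/113010608 = -26740757/14126326; c = (7458·1526678 − 63230·174734)/113010608 = 42191713/14126326.
Residuals: -2274730/7063163, 960483/7063163, -131462/7063163, -36818/7063163; SSR = 865839/7063163.

SSR = 0.123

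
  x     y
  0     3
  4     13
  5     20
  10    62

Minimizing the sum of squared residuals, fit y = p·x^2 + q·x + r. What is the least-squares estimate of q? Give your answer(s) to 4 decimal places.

q = 0.6068

From the data, Σx^2·x^2 = 10881, Σx^2·x = 1189, Σx^2 = 141, Σx·x = 141, Σx = 19, Σ1 = 4.
For Aᵀy: Σx^2·y = 6908, Σx·y = 772, Σy = 98.
Row-reducing yields p = 3223/6070, q = 3683/6070, r = 1761/607.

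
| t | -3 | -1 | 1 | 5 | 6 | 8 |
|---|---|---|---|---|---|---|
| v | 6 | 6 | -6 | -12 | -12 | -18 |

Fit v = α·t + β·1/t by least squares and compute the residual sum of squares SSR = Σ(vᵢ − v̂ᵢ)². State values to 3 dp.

Entries of AᵀA: Σt·t = 136, Σt·1/t = 6, Σ1/t·1/t = 31601/14400.
And Σt·v = -306, Σ1/t·v = -413/20.
det = 136·(31601/14400) − 6² = 472417/1800.
α = ((-306)·(31601/14400) − 6·(-413/20))/(472417/1800) = -358443/171788; β = (136·(-413/20) − 6·(-306))/(472417/1800) = -159120/42947.
Residuals: -256761/171788, 35805/171788, -35805/171788, -141945/171788, 97641/85894, -36270/42947; SSR = 430245/85894.

SSR = 5.009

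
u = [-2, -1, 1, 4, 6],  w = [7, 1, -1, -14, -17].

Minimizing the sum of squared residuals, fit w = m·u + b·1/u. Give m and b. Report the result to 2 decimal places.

The normal system MᵀM·[m, b]ᵀ = Mᵀw is [[58, 5]; [5, 337/144]]·[m, b]ᵀ = [-174, -71/6]ᵀ.
det = 58·(337/144) − 5² = 7973/72.
m = ((-174)·(337/144) − 5·(-71/6))/(7973/72) = -25059/7973; b = (58·(-71/6) − 5·(-174))/(7973/72) = 13224/7973.

m = -3.14, b = 1.66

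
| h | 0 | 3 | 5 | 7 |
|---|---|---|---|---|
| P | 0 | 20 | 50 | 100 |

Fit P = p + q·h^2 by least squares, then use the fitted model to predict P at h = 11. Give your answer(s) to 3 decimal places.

Sums needed: Σ1 = 4, Σh^2 = 83, Σh^2·h^2 = 3107.
Right-hand side: ΣP = 170, Σh^2·P = 6330.
det = 4·3107 − 83² = 5539.
p = (170·3107 − 83·6330)/5539 = 2800/5539; q = (4·6330 − 83·170)/5539 = 11210/5539.
At h = 11: P̂ = (2800/5539)·(1) + (11210/5539)·(121) = 1359210/5539.

P̂ = 245.389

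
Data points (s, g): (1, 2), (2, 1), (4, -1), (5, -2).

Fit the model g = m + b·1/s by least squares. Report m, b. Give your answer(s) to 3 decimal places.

m = -2.244, b = 4.603

From the data, Σ1 = 4, Σ1/s = 39/20, Σ1/s·1/s = 541/400.
Right-hand side: Σg = 0, Σ1/s·g = 37/20.
Eliminating b: (541/400)·(row 1) − (39/20)·(row 2) gives (643/400)·m = (541/400)·0 − (39/20)·(37/20) = -1443/400, so m = -1443/643.
Then b = ((37/20) − (39/20)·(-1443/643))/(541/400) = 2960/643.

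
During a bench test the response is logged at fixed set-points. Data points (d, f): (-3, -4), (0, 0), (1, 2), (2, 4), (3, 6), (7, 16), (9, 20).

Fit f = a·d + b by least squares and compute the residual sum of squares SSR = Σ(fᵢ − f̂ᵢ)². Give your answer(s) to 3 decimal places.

SSR = 5.927

The normal equations are: 153·a + 19·b = 332;  19·a + 7·b = 44.
Determinant 153·7 − 19² = 710.
a = (332·7 − 19·44)/710 = 744/355; b = (153·44 − 19·332)/710 = 212/355.
Residuals: 120/71, -212/355, -246/355, -56/71, -314/355, 52/71, 192/355; SSR = 2104/355.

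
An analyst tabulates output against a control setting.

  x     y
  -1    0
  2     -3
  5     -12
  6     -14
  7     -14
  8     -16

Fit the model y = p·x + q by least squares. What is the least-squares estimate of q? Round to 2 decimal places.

Normal-equation sums: Σx·x = 179, Σx = 27, Σ1 = 6.
And Σx·y = -376, Σy = -59.
Normal equations: [[179, 27]; [27, 6]]·[p, q]ᵀ = [-376, -59]ᵀ.
Δ = 179·6 − 27² = 345.
p = ((-376)·6 − 27·(-59))/345 = -221/115; q = (179·(-59) − 27·(-376))/345 = -409/345.

q = -1.19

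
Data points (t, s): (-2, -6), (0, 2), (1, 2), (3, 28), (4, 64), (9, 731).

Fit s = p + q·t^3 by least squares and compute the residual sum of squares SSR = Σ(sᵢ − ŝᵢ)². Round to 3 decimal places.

Compute the Gram sums: Σ1 = 6, Σt^3 = 813, Σt^3·t^3 = 536331.
And Σs = 821, Σt^3·s = 537801.
Normal equations: [[6, 813]; [813, 536331]]·[p, q]ᵀ = [821, 537801]ᵀ.
det = 6·536331 − 813² = 2557017.
p = (821·536331 − 813·537801)/2557017 = 1031846/852339; q = (6·537801 − 813·821)/2557017 = 853111/852339.
Residuals: 226336/284113, 672832/852339, -60093/284113, -200351/852339, -360418/284113, 110044/852339; SSR = 2543138/852339.

SSR = 2.984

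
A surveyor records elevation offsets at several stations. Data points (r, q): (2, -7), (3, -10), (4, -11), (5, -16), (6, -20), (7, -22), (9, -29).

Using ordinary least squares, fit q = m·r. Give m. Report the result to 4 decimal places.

m = -3.1955

The normal equations are: 220·m = -703.
(Σr·r = 220, Σr·q = -703.)
m = (-703)/220 = -3.19545.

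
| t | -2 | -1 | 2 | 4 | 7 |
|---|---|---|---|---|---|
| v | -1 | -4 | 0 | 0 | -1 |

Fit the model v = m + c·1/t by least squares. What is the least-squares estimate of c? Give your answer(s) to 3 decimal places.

The normal system XᵀX·[m, c]ᵀ = Xᵀv is [[5, -17/28]; [-17/28, 1241/784]]·[m, c]ᵀ = [-6, 61/14]ᵀ.
Eliminating c: (1241/784)·(row 1) − (-17/28)·(row 2) gives (1479/196)·m = (1241/784)·(-6) − (-17/28)·(61/14) = -1343/196, so m = -79/87.
Then c = ((61/14) − (-17/28)·(-79/87))/(1241/784) = 3556/1479.

c = 2.404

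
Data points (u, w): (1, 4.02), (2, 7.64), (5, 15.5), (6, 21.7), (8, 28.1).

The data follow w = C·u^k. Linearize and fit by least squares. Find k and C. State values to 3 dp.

k = 0.919, C = 3.981

Linearized form: ln w = k·ln u + ln C. From the 5 transformed points,
Σln u = 6.1738, Σ(ln u)² = 10.6052, Σln w = 12.5786, Σln u·ln w = 18.2710.
Equations: 10.6052·k + 6.1738·ln C = 18.2710;  6.1738·k + 5·ln C = 12.5786.
Slope k = (n·Σln u·ln w − Σln u·Σln w)/(n·Σ(ln u)² − (Σln u)²) = (5·18.2710 − 6.1738·12.5786)/14.9105 = 0.91864; ln C = (Σln w − k·Σln u)/n = 1.38142, so C = exp(1.38142) = 3.98055.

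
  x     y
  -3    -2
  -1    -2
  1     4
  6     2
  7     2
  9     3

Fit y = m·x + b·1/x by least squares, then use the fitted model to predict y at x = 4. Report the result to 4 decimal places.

ŷ = 1.7837

With design matrix M, MᵀM = [[177, 6]; [6, 34477/15876]] and Mᵀy = [65, 160/21]ᵀ.
Δ = 177·(34477/15876) − 6² = 1843631/5292.
m = (65·(34477/15876) − 6·(160/21))/(1843631/5292) = 1515245/5530893; b = (177·(160/21) − 6·65)/(1843631/5292) = 5072760/1843631.
At x = 4: ŷ = (1515245/5530893)·(4) + (5072760/1843631)·(1/4) = 9865550/5530893.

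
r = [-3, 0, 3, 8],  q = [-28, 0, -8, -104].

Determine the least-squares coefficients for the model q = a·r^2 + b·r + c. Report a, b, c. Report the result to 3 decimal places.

Sums needed: Σr^2·r^2 = 4258, Σr^2·r = 512, Σr^2 = 82, Σr·r = 82, Σr = 8, Σ1 = 4.
Moment sums: Σr^2·q = -6980, Σr·q = -772, Σq = -140.
MᵀM·[a, b, c]ᵀ = Mᵀq becomes [[4258, 512, 82]; [512, 82, 8]; [82, 8, 4]]·[a, b, c]ᵀ = [-6980, -772, -140]ᵀ.
Row-reducing yields a = -5558/2721, b = 9022/2721, c = 220/907.

a = -2.043, b = 3.316, c = 0.243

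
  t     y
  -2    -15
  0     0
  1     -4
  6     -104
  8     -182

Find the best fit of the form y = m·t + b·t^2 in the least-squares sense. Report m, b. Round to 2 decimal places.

Compute the Gram sums: Σt·t = 105, Σt·t^2 = 721, Σt^2·t^2 = 5409.
Moment sums: Σt·y = -2054, Σt^2·y = -15456.
So MᵀM·[m, b]ᵀ = Mᵀy: [[105, 721]; [721, 5409]]·[m, b]ᵀ = [-2054, -15456]ᵀ.
Eliminating b: 5409·(row 1) − 721·(row 2) gives 48104·m = 5409·(-2054) − 721·(-15456) = 33690, so m = 16845/24052.
Then b = ((-15456) − 721·(16845/24052))/5409 = -10139/3436.

m = 0.70, b = -2.95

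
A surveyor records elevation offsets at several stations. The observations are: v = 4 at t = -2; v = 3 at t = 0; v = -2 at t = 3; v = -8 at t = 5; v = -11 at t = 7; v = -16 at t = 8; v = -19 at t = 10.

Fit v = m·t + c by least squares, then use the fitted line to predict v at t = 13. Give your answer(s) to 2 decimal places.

v̂ = -24.49

Sums needed: Σt·t = 251, Σt = 31, Σ1 = 7.
Right-hand side: Σt·v = -449, Σv = -49.
So AᵀA·[m, c]ᵀ = Aᵀv: [[251, 31]; [31, 7]]·[m, c]ᵀ = [-449, -49]ᵀ.
Δ = 251·7 − 31² = 796.
m = ((-449)·7 − 31·(-49))/796 = -406/199; c = (251·(-49) − 31·(-449))/796 = 405/199.
At t = 13: v̂ = (-406/199)·(13) + (405/199)·(1) = -4873/199.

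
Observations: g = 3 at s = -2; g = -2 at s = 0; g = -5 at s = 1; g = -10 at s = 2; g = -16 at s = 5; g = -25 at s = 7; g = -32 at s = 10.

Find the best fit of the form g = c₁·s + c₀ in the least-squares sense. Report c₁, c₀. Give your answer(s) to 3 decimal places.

From the data, Σs·s = 183, Σs = 23, Σ1 = 7.
For Mᵀg: Σs·g = -606, Σg = -87.
MᵀM·[c₁, c₀]ᵀ = Mᵀg becomes [[183, 23]; [23, 7]]·[c₁, c₀]ᵀ = [-606, -87]ᵀ.
Determinant 183·7 − 23² = 752.
c₁ = ((-606)·7 − 23·(-87))/752 = -2241/752; c₀ = (183·(-87) − 23·(-606))/752 = -1983/752.

c₁ = -2.980, c₀ = -2.637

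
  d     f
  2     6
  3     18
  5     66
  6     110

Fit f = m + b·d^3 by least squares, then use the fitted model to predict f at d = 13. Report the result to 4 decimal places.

f̂ = 1092.3235

Compute the Gram sums: Σ1 = 4, Σd^3 = 376, Σd^3·d^3 = 63074.
And Σf = 200, Σd^3·f = 32544.
Normal equations: [[4, 376]; [376, 63074]]·[m, b]ᵀ = [200, 32544]ᵀ.
Eliminating b: 63074·(row 1) − 376·(row 2) gives 110920·m = 63074·200 − 376·32544 = 378256, so m = 1006/295.
Then b = (32544 − 376·(1006/295))/63074 = 6872/13865.
At d = 13: f̂ = (1006/295)·(1) + (6872/13865)·(2197) = 15145066/13865.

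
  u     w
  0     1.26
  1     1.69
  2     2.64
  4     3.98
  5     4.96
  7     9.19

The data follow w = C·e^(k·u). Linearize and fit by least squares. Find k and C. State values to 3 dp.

Taking logs, ln w = k·u + ln C, so regress ln w on u.
Σu = 19.0000, Σ(u)² = 95.0000, Σln w = 6.9274, Σu·ln w = 31.5253.
Equations: 95.0000·k + 19.0000·ln C = 31.5253;  19.0000·k + 6·ln C = 6.9274.
Slope k = (n·Σu·ln w − Σu·Σln w)/(n·Σ(u)² − (Σu)²) = (6·31.5253 − 19.0000·6.9274)/209.0000 = 0.27527; ln C = (Σln w − k·Σu)/n = 0.28290, so C = exp(0.28290) = 1.32697.

k = 0.275, C = 1.327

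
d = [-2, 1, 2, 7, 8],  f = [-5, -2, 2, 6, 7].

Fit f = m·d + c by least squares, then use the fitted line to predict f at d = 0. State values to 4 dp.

Setting ∂/∂m … = 0 gives: 122·m + 16·c = 110;  16·m + 5·c = 8.
Determinant 122·5 − 16² = 354.
m = (110·5 − 16·8)/354 = 211/177; c = (122·8 − 16·110)/354 = -392/177.
At d = 0: f̂ = (211/177)·(0) + (-392/177)·(1) = -392/177.

f̂ = -2.2147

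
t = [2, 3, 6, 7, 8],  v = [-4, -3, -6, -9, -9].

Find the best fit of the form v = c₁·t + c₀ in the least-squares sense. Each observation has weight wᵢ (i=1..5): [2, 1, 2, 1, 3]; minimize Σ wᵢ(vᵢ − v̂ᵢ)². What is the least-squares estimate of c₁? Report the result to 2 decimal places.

The normal system XᵀWX·[c₁, c₀]ᵀ = XᵀWv is [[330, 50]; [50, 9]]·[c₁, c₀]ᵀ = [-376, -59]ᵀ.
Eliminating c₀: 9·(row 1) − 50·(row 2) gives 470·c₁ = 9·(-376) − 50·(-59) = -434, so c₁ = -217/235.
Then c₀ = ((-59) − 50·(-217/235))/9 = -67/47.

c₁ = -0.92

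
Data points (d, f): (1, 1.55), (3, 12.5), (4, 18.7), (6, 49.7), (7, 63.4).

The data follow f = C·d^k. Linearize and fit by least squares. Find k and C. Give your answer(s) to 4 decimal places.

k = 1.9101, C = 1.5105

Taking logs, ln f = k·ln d + ln C, so regress ln f on ln d.
XᵀX = [[10.1257, 6.2226]; [6.2226, 5]], rhs = [21.9077, 13.9480]ᵀ  (here Σln d = 6.2226, Σ(ln d)² = 10.1257, Σln f = 13.9480, Σln d·ln f = 21.9077).
Slope k = (n·Σln d·ln f − Σln d·Σln f)/(n·Σ(ln d)² − (Σln d)²) = (5·21.9077 − 6.2226·13.9480)/11.9082 = 1.91013; ln C = (Σln f − k·Σln d)/n = 0.41241, so C = exp(0.41241) = 1.51046.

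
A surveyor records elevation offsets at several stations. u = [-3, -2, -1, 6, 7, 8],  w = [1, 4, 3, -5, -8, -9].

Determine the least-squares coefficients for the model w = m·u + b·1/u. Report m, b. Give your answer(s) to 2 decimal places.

Compute the Gram sums: Σu·u = 163, Σu·1/u = 6, Σ1/u·1/u = 40217/28224.
Right-hand side: Σu·w = -172, Σ1/u·w = -1417/168.
MᵀM·[m, b]ᵀ = Mᵀw becomes [[163, 6]; [6, 40217/28224]]·[m, b]ᵀ = [-172, -1417/168]ᵀ.
det = 163·(40217/28224) − 6² = 5539307/28224.
m = ((-172)·(40217/28224) − 6·(-1417/168))/(5539307/28224) = -5488988/5539307; b = (163·(-1417/168) − 6·(-172))/(5539307/28224) = -9675960/5539307.

m = -0.99, b = -1.75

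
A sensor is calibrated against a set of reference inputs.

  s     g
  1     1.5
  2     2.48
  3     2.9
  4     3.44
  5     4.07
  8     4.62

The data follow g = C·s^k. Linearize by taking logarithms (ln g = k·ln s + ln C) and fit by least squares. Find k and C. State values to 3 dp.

k = 0.548, C = 1.591

Let Y = ln g. Fitting Y = k·ln s + ln C by least squares:
Σln s = 6.8669, Σ(ln s)² = 10.5236, Σln g = 6.5479, Σln s·ln g = 8.9534.
Normal system: [[10.5236, 6.8669]; [6.8669, 6]]·[k, ln C]ᵀ = [8.9534, 6.5479]ᵀ.
Solving (det = 15.9867): k = 0.54772, ln C = 0.46446, so C = exp(0.46446) = 1.59116.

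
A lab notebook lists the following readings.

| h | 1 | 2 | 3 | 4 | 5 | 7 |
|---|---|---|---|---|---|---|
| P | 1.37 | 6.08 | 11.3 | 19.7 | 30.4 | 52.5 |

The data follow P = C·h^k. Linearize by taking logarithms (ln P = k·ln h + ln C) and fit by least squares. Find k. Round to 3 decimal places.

k = 1.864

With ln Pᵢ as the transformed response and ln hᵢ as the regressor:
Sums: Σln h = 6.7334, Σ(ln h)² = 9.9861, Σln P = 14.9005, Σln h·ln P = 21.2498.
Normal system: [[9.9861, 6.7334]; [6.7334, 6]]·[k, ln C]ᵀ = [21.2498, 14.9005]ᵀ.
Δ = 9.9861·6 − (6.7334)² = 14.5777; k = (21.2498·6 − 6.7334·14.9005)/14.5777 = 1.86365, ln C = (9.9861·14.9005 − 6.7334·21.2498)/14.5777 = 0.39197.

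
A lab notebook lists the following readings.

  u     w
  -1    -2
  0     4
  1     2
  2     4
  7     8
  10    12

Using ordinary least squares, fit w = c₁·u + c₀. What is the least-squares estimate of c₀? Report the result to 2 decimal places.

c₀ = 1.35

Normal-equation sums: Σu·u = 155, Σu = 19, Σ1 = 6.
For Aᵀw: Σu·w = 188, Σw = 28.
det = 155·6 − 19² = 569.
c₁ = (188·6 − 19·28)/569 = 596/569; c₀ = (155·28 − 19·188)/569 = 768/569.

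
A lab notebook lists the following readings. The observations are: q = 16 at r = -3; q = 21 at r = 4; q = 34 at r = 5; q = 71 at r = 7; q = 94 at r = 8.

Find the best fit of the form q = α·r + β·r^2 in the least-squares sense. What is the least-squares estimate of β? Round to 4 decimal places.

β = 1.5686

Setting ∂/∂α … = 0 gives: 163·α + 1017·β = 1455;  1017·α + 7459·β = 10825.
Δ = 163·7459 − 1017² = 181528.
α = (1455·7459 − 1017·10825)/181528 = -39045/45382; β = (163·10825 − 1017·1455)/181528 = 71185/45382.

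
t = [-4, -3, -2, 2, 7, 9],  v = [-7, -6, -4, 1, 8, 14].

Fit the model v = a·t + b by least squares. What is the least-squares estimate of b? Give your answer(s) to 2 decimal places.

The normal system MᵀM·[a, b]ᵀ = Mᵀv is [[163, 9]; [9, 6]]·[a, b]ᵀ = [238, 6]ᵀ.
Δ = 163·6 − 9² = 897.
a = (238·6 − 9·6)/897 = 458/299; b = (163·6 − 9·238)/897 = -388/299.

b = -1.30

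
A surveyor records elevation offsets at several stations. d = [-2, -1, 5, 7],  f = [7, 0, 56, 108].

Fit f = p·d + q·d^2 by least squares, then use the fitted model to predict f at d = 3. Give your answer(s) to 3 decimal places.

From the data, Σd·d = 79, Σd·d^2 = 459, Σd^2·d^2 = 3043.
Moment sums: Σd·f = 1022, Σd^2·f = 6720.
Δ = 79·3043 − 459² = 29716.
p = (1022·3043 − 459·6720)/29716 = 749/874; q = (79·6720 − 459·1022)/29716 = 30891/14858.
At d = 3: f̂ = (749/874)·(3) + (30891/14858)·(9) = 158109/7429.

f̂ = 21.283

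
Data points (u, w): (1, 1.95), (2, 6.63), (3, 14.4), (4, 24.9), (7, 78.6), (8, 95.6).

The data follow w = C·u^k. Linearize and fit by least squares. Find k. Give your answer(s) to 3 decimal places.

Let Y = ln w. Fitting Y = k·ln u + ln C by least squares:
Over the data: Σln u = 7.2034, Σ(ln u)² = 11.7199, Σln w = 17.3661, Σln u·ln w = 26.6735.
Normal system: [[11.7199, 7.2034]; [7.2034, 6]]·[k, ln C]ᵀ = [26.6735, 17.3661]ᵀ.
Δ = 11.7199·6 − (7.2034)² = 18.4301; k = (26.6735·6 − 7.2034·17.3661)/18.4301 = 1.89613, ln C = (11.7199·17.3661 − 7.2034·26.6735)/18.4301 = 0.61792.

k = 1.896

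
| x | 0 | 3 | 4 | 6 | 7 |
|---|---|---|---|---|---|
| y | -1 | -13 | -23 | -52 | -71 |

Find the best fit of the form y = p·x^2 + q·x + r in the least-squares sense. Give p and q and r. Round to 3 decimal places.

p = -1.500, q = 0.500, r = -1.000

Sums needed: Σx^2·x^2 = 4034, Σx^2·x = 650, Σx^2 = 110, Σx·x = 110, Σx = 20, Σ1 = 5.
Right-hand side: Σx^2·y = -5836, Σx·y = -940, Σy = -160.
Normal equations: [[4034, 650, 110]; [650, 110, 20]; [110, 20, 5]]·[p, q, r]ᵀ = [-5836, -940, -160]ᵀ.
Solving the 3×3 system (Gaussian elimination) gives p = -3/2, q = 1/2, r = -1.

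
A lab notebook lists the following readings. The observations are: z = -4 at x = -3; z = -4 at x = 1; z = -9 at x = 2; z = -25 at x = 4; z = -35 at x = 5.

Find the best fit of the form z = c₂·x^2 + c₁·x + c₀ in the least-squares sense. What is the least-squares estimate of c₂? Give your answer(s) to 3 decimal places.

c₂ = -0.966

With design matrix A, AᵀA = [[979, 171, 55]; [171, 55, 9]; [55, 9, 5]] and Aᵀz = [-1351, -285, -77]ᵀ.
Inverting the 3×3 Gram matrix, [c₂, c₁, c₀]ᵀ = [-11268/11659, -23082/11659, -14053/11659]ᵀ.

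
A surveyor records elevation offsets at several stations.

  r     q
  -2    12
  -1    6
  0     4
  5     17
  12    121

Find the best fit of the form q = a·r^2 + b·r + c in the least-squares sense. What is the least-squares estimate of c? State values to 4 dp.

c = 3.3475

With design matrix A, AᵀA = [[21378, 1844, 174]; [1844, 174, 14]; [174, 14, 5]] and Aᵀq = [17903, 1507, 160]ᵀ.
Row-reducing yields a = 564767/561518, b = -1273207/561518, c = 939832/280759.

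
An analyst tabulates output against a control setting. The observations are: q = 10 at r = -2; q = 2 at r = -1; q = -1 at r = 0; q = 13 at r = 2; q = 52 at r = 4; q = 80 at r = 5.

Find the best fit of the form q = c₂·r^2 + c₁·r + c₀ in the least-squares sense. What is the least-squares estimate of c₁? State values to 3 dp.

c₁ = 0.751

With design matrix A, AᵀA = [[914, 188, 50]; [188, 50, 8]; [50, 8, 6]] and Aᵀq = [2926, 612, 156]ᵀ.
Inverting the 3×3 Gram matrix, [c₂, c₁, c₀]ᵀ = [11203/3630, 1363/1815, -871/1210]ᵀ.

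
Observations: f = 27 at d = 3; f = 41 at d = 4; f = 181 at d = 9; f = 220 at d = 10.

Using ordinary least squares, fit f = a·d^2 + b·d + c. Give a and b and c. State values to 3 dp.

Entries of AᵀA: Σd^2·d^2 = 16898, Σd^2·d = 1820, Σd^2 = 206, Σd·d = 206, Σd = 26, Σ1 = 4.
For Aᵀf: Σd^2·f = 37560, Σd·f = 4074, Σf = 469.
So AᵀA·[a, b, c]ᵀ = Aᵀf: [[16898, 1820, 206]; [1820, 206, 26]; [206, 26, 4]]·[a, b, c]ᵀ = [37560, 4074, 469]ᵀ.
Row-reducing yields a = 25/12, b = 281/444, c = 865/148.

a = 2.083, b = 0.633, c = 5.845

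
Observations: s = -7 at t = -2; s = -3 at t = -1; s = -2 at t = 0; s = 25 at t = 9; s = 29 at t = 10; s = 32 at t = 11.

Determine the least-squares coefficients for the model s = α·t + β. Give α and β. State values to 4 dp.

Normal-equation sums: Σt·t = 307, Σt = 27, Σ1 = 6.
Right-hand side: Σt·s = 884, Σs = 74.
Normal equations: [[307, 27]; [27, 6]]·[α, β]ᵀ = [884, 74]ᵀ.
Determinant 307·6 − 27² = 1113.
α = (884·6 − 27·74)/1113 = 1102/371; β = (307·74 − 27·884)/1113 = -1150/1113.

α = 2.9704, β = -1.0332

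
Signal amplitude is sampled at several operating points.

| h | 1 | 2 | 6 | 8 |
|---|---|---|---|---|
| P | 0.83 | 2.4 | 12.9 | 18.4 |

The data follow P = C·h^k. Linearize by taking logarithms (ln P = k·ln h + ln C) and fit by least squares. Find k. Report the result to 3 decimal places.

k = 1.503

Let Y = ln P. Fitting Y = k·ln h + ln C by least squares:
XᵀX = [[8.0149, 4.5643]; [4.5643, 4]], rhs = [11.2448, 6.1587]ᵀ  (here Σln h = 4.5643, Σ(ln h)² = 8.0149, Σln P = 6.1587, Σln h·ln P = 11.2448).
Slope k = (n·Σln h·ln P − Σln h·Σln P)/(n·Σ(ln h)² − (Σln h)²) = (4·11.2448 − 4.5643·6.1587)/11.2265 = 1.50259; ln C = (Σln P − k·Σln h)/n = -0.17491.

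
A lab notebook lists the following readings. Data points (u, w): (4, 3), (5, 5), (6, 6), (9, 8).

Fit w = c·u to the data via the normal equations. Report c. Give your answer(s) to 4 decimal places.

Compute the Gram sums: Σu·u = 158.
For Xᵀw: Σu·w = 145.
XᵀX·[c]ᵀ = Xᵀw becomes [[158]]·[c]ᵀ = [145]ᵀ.
Hence c = 145 / 158 ≈ 0.917722.

c = 0.9177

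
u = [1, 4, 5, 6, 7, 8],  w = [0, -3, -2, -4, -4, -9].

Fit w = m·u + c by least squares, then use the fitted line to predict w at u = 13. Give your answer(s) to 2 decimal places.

ŵ = -11.88

AᵀA·[m, c]ᵀ = Aᵀw reads: 191·m + 31·c = -146;  31·m + 6·c = -22.
Determinant 191·6 − 31² = 185.
m = ((-146)·6 − 31·(-22))/185 = -194/185; c = (191·(-22) − 31·(-146))/185 = 324/185.
At u = 13: ŵ = (-194/185)·(13) + (324/185)·(1) = -2198/185.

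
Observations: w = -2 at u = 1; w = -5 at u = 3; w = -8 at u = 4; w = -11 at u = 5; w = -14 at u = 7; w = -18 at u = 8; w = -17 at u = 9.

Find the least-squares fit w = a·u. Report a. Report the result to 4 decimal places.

a = -2.0367

The normal system XᵀX·[a]ᵀ = Xᵀw is [[245]]·[a]ᵀ = [-499]ᵀ.
Hence a = -499 / 245 ≈ -2.03673.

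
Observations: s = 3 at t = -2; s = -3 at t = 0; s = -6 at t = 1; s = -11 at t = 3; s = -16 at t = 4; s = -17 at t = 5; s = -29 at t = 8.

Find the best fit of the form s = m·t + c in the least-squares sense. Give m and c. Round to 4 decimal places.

Normal-equation sums: Σt·t = 119, Σt = 19, Σ1 = 7.
Right-hand side: Σt·s = -426, Σs = -79.
Normal equations: [[119, 19]; [19, 7]]·[m, c]ᵀ = [-426, -79]ᵀ.
det = 119·7 − 19² = 472.
m = ((-426)·7 − 19·(-79))/472 = -1481/472; c = (119·(-79) − 19·(-426))/472 = -1307/472.

m = -3.1377, c = -2.7691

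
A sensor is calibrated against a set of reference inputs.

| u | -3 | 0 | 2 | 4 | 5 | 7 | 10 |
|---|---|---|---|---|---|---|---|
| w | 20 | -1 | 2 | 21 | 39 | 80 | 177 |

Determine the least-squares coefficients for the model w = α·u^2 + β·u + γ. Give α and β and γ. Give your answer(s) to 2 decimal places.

Entries of MᵀM: Σu^2·u^2 = 13379, Σu^2·u = 1513, Σu^2 = 203, Σu·u = 203, Σu = 25, Σ1 = 7.
For Mᵀw: Σu^2·w = 23119, Σu·w = 2553, Σw = 338.
So MᵀM·[α, β, γ]ᵀ = Mᵀw: [[13379, 1513, 203]; [1513, 203, 25]; [203, 25, 7]]·[α, β, γ]ᵀ = [23119, 2553, 338]ᵀ.
Solving the 3×3 system (Gaussian elimination) gives α = 397073/202128, β = -359305/202128, γ = -78665/33688.

α = 1.96, β = -1.78, γ = -2.34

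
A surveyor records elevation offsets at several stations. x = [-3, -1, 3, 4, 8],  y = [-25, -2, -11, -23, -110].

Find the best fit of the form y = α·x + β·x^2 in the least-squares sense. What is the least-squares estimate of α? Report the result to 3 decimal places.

α = 2.210

Normal-equation sums: Σx·x = 99, Σx·x^2 = 575, Σx^2·x^2 = 4515.
Moment sums: Σx·y = -928, Σx^2·y = -7734.
AᵀA·[α, β]ᵀ = Aᵀy becomes [[99, 575]; [575, 4515]]·[α, β]ᵀ = [-928, -7734]ᵀ.
Determinant 99·4515 − 575² = 116360.
α = ((-928)·4515 − 575·(-7734))/116360 = 25713/11636; β = (99·(-7734) − 575·(-928))/116360 = -116033/58180.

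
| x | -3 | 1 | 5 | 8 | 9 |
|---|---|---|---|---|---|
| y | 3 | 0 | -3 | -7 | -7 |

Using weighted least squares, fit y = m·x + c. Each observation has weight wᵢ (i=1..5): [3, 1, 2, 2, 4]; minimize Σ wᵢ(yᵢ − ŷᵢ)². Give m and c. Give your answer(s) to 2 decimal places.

m = -0.86, c = 0.60

From the data, Σwᵢ·x·x = 530, Σwᵢ·x = 54, Σwᵢ·1 = 12.
And Σwᵢ·x·y = -421, Σwᵢ·y = -39.
So MᵀWM·[m, c]ᵀ = MᵀWy: [[530, 54]; [54, 12]]·[m, c]ᵀ = [-421, -39]ᵀ.
det = 530·12 − 54² = 3444.
m = ((-421)·12 − 54·(-39))/3444 = -491/574; c = (530·(-39) − 54·(-421))/3444 = 172/287.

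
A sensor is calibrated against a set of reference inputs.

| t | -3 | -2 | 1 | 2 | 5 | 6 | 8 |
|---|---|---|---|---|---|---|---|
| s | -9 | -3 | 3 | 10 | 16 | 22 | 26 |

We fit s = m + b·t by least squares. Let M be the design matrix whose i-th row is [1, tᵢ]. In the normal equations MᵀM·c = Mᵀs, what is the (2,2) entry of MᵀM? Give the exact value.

143

Row 2 ↔ basis t, column 2 ↔ basis t, so (MᵀM)_{2,2} = Σᵢ (t)·(t) = (-3)·(-3) + (-2)·(-2) + (1)·(1) + (2)·(2) + (5)·(5) + (6)·(6) + (8)·(8) = 143.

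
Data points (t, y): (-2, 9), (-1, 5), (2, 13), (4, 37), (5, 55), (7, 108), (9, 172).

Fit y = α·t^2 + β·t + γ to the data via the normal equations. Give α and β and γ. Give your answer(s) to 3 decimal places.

The normal equations are: 9876·α + 1260·β + 180·γ = 21284;  1260·α + 180·β + 24·γ = 2730;  180·α + 24·β + 7·γ = 399.
(Σt^2·t^2 = 9876, Σt^2·t = 1260, Σt^2 = 180, Σt·t = 180, Σt = 24, Σ1 = 7, Σt^2·y = 21284, Σt·y = 2730, Σy = 399.)
Inverting the 3×3 Gram matrix, [α, β, γ]ᵀ = [19603/9672, 1949/3224, 2265/806]ᵀ.

α = 2.027, β = 0.605, γ = 2.810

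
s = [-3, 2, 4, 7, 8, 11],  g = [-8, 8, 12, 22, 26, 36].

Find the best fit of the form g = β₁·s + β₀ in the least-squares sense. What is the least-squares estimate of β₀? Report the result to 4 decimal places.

The normal system MᵀM·[β₁, β₀]ᵀ = Mᵀg is [[263, 29]; [29, 6]]·[β₁, β₀]ᵀ = [846, 96]ᵀ.
Eliminating β₀: 6·(row 1) − 29·(row 2) gives 737·β₁ = 6·846 − 29·96 = 2292, so β₁ = 2292/737.
Then β₀ = (96 − 29·(2292/737))/6 = 714/737.

β₀ = 0.9688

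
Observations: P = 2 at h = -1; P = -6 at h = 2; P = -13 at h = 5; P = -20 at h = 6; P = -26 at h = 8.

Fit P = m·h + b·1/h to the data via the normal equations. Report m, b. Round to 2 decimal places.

From the data, Σh·h = 130, Σh·1/h = 5, Σ1/h·1/h = 19201/14400.
And Σh·P = -407, Σ1/h·P = -851/60.
Normal equations: [[130, 5]; [5, 19201/14400]]·[m, b]ᵀ = [-407, -851/60]ᵀ.
det = 130·(19201/14400) − 5² = 213613/1440.
m = ((-407)·(19201/14400) − 5·(-851/60))/(213613/1440) = -6793607/2136130; b = (130·(-851/60) − 5·(-407))/(213613/1440) = 275280/213613.

m = -3.18, b = 1.29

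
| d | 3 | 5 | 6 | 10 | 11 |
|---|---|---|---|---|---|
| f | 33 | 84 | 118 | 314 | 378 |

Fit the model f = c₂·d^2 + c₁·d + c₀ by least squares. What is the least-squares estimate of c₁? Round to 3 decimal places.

c₁ = 1.757

From the data, Σd^2·d^2 = 26643, Σd^2·d = 2699, Σd^2 = 291, Σd·d = 291, Σd = 35, Σ1 = 5.
And Σd^2·f = 83783, Σd·f = 8525, Σf = 927.
So AᵀA·[c₂, c₁, c₀]ᵀ = Aᵀf: [[26643, 2699, 291]; [2699, 291, 35]; [291, 35, 5]]·[c₂, c₁, c₀]ᵀ = [83783, 8525, 927]ᵀ.
Inverting the 3×3 Gram matrix, [c₂, c₁, c₀]ᵀ = [30527/10336, 18157/10336, 3131/2584]ᵀ.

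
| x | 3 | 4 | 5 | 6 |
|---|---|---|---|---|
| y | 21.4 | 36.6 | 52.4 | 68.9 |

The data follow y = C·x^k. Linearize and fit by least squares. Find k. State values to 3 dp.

Linearized form: ln y = k·ln x + ln C. From the 4 transformed points,
Sums: Σln x = 5.8861, Σ(ln x)² = 8.9295, Σln y = 14.8550, Σln x·ln y = 22.3117.
Normal system: [[8.9295, 5.8861]; [5.8861, 4]]·[k, ln C]ᵀ = [22.3117, 14.8550]ᵀ.
Slope k = (n·Σln x·ln y − Σln x·Σln y)/(n·Σ(ln x)² − (Σln x)²) = (4·22.3117 − 5.8861·14.8550)/1.0716 = 1.68795; ln C = (Σln y − k·Σln x)/n = 1.22988.

k = 1.688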